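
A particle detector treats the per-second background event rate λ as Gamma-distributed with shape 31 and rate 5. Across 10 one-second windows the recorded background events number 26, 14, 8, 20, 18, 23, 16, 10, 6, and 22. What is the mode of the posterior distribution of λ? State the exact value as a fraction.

Total count: 26 + 14 + 8 + 20 + 18 + 23 + 16 + 10 + 6 + 22 = 163.
Total exposure: 10 seconds.
Conjugate update: add total count to the shape and total exposure to the rate, giving Gamma(194, 15).
Posterior mode = (α'−1)/β' = 193/15.

193/15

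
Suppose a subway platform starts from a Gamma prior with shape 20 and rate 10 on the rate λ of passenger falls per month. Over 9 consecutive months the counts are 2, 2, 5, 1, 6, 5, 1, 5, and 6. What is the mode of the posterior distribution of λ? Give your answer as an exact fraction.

52/19

Total count: 2 + 2 + 5 + 1 + 6 + 5 + 1 + 5 + 6 = 33.
Total exposure: 9 months.
Conjugate update: add total count to the shape and total exposure to the rate, giving Gamma(53, 19).
Posterior mode = (α'−1)/β' = 52/19.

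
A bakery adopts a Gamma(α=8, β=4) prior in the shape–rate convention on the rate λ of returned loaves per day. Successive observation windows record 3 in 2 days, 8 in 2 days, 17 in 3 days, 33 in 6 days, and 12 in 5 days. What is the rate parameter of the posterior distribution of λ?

Total count: 3 + 8 + 17 + 33 + 12 = 73.
Total exposure: 2 + 2 + 3 + 6 + 5 = 18 days.
Conjugate update: add total count to the shape and total exposure to the rate, giving Gamma(81, 22).

22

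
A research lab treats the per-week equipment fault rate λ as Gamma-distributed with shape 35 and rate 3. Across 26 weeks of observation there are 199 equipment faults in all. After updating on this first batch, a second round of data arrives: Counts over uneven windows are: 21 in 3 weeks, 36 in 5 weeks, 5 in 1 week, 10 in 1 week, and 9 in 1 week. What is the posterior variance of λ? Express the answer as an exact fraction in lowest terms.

Total count 199 over total exposure 26 weeks.
After the first batch: Gamma(35 + 199, 3 + 26) = Gamma(234, 29).
Total count: 21 + 36 + 5 + 10 + 9 = 81.
Total exposure: 3 + 5 + 1 + 1 + 1 = 11 weeks.
After the second batch: Gamma(234 + 81, 29 + 11) = Gamma(315, 40).
Posterior variance = α'/β'² = 315/1600 = 63/320.

63/320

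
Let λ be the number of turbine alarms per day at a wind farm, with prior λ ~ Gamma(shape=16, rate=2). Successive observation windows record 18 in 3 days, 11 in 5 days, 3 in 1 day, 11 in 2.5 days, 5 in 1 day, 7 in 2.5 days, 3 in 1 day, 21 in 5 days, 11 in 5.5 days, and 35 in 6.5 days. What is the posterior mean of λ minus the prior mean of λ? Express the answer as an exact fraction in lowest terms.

Total count: 18 + 11 + 3 + 11 + 5 + 7 + 3 + 21 + 11 + 35 = 125.
Total exposure: 3 + 5 + 1 + 2.5 + 1 + 2.5 + 1 + 5 + 5.5 + 6.5 = 33 days.
The Gamma prior is conjugate for the Poisson rate, so λ | data ~ Gamma(16+125, 2+33) = Gamma(141, 35).
Posterior mean = 141/35 = 141/35; prior mean = 16/2 = 8. Difference = 141/35 − 8 = -139/35.

-139/35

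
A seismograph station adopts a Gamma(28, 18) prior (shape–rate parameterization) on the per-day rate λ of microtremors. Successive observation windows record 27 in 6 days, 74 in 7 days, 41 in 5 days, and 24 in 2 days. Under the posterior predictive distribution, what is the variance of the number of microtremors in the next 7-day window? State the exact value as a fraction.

Total count: 27 + 74 + 41 + 24 = 166.
Total exposure: 6 + 7 + 5 + 2 = 20 days.
The Gamma prior is conjugate for the Poisson rate, so λ | data ~ Gamma(28+166, 18+20) = Gamma(194, 38).
The posterior predictive for a window of length T is Negative Binomial with variance T·α'·(β'+T)/β'² = 7·194·45/1444 = 30555/722.

30555/722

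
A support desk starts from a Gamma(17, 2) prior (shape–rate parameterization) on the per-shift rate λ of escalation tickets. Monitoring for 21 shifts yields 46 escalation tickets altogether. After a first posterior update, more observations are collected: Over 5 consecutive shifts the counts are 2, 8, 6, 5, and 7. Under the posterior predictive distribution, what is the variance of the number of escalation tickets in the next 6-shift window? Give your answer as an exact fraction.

663/28

Total count 46 over total exposure 21 shifts.
After the first batch: Gamma(17 + 46, 2 + 21) = Gamma(63, 23).
Total count: 2 + 8 + 6 + 5 + 7 = 28.
Total exposure: 5 shifts.
After the second batch: Gamma(63 + 28, 23 + 5) = Gamma(91, 28).
The posterior predictive for a window of length T is Negative Binomial with variance T·α'·(β'+T)/β'² = 6·91·34/784 = 663/28.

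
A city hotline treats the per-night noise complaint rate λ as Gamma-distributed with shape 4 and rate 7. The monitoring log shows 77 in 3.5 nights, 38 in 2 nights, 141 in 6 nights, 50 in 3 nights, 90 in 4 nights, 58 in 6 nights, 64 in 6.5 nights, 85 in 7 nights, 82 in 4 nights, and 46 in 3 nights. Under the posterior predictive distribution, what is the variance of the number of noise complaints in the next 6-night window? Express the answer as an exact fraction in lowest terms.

63945/676

Total count: 77 + 38 + 141 + 50 + 90 + 58 + 64 + 85 + 82 + 46 = 731.
Total exposure: 3.5 + 2 + 6 + 3 + 4 + 6 + 6.5 + 7 + 4 + 3 = 45 nights.
Posterior: α' = 4 + 731 = 735, β' = 7 + 45 = 52.
The posterior predictive for a window of length T is Negative Binomial with variance T·α'·(β'+T)/β'² = 6·735·58/2704 = 63945/676.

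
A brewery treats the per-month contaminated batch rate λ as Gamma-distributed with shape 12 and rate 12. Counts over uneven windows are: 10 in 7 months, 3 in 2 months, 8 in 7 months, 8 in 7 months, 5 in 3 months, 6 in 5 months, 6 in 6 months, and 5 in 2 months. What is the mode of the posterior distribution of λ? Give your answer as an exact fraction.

Total count: 10 + 3 + 8 + 8 + 5 + 6 + 6 + 5 = 51.
Total exposure: 7 + 2 + 7 + 7 + 3 + 5 + 6 + 2 = 39 months.
Conjugate update: add total count to the shape and total exposure to the rate, giving Gamma(63, 51).
Posterior mode = (α'−1)/β' = 62/51.

62/51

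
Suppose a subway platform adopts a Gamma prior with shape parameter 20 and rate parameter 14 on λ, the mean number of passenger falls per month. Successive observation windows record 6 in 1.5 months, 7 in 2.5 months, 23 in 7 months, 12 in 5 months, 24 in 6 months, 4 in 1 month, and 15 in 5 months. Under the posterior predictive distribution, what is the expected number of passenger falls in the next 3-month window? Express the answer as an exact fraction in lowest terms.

111/14

Total count: 6 + 7 + 23 + 12 + 24 + 4 + 15 = 91.
Total exposure: 1.5 + 2.5 + 7 + 5 + 6 + 1 + 5 = 28 months.
Gamma(α, β) with Poisson data over total exposure Σt gives posterior Gamma(α+Σx, β+Σt) = Gamma(111, 42).
Predictive mean over a 3-month window = T·E[λ|data] = 3·111/42 = 111/14.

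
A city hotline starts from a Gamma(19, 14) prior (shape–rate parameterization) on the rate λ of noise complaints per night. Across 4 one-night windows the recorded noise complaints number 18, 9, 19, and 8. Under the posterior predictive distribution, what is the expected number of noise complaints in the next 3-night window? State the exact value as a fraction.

73/6

Total count: 18 + 9 + 19 + 8 = 54.
Total exposure: 4 nights.
By Gamma–Poisson conjugacy, the posterior is Gamma(α + Σx, β + Σt) = Gamma(19 + 54, 14 + 4) = Gamma(73, 18).
Predictive mean over a 3-night window = T·E[λ|data] = 3·73/18 = 73/6.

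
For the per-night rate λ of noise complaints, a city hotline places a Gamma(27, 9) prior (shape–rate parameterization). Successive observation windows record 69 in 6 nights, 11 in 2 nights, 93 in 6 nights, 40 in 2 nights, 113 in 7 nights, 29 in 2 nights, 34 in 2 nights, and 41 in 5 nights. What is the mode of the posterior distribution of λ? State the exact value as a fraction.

Total count: 69 + 11 + 93 + 40 + 113 + 29 + 34 + 41 = 430.
Total exposure: 6 + 2 + 6 + 2 + 7 + 2 + 2 + 5 = 32 nights.
By Gamma–Poisson conjugacy, the posterior is Gamma(α + Σx, β + Σt) = Gamma(27 + 430, 9 + 32) = Gamma(457, 41).
Posterior mode = (α'−1)/β' = 456/41.

456/41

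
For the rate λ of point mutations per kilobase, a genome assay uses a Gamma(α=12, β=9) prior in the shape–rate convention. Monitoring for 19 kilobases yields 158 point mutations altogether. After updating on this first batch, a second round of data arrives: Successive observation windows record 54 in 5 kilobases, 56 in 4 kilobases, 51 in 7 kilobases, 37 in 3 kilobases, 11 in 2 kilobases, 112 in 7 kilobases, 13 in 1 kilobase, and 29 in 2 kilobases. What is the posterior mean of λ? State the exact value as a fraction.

533/59

Total count 158 over total exposure 19 kilobases.
After the first batch: Gamma(12 + 158, 9 + 19) = Gamma(170, 28).
Total count: 54 + 56 + 51 + 37 + 11 + 112 + 13 + 29 = 363.
Total exposure: 5 + 4 + 7 + 3 + 2 + 7 + 1 + 2 = 31 kilobases.
After the second batch: Gamma(170 + 363, 28 + 31) = Gamma(533, 59).
Posterior mean = α'/β' = 533/59.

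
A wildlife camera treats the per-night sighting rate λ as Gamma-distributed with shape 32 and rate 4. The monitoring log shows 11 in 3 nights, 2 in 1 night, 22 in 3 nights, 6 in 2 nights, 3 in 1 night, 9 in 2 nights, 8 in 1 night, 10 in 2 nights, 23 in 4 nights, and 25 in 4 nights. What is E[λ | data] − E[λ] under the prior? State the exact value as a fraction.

-65/27

Total count: 11 + 2 + 22 + 6 + 3 + 9 + 8 + 10 + 23 + 25 = 119.
Total exposure: 3 + 1 + 3 + 2 + 1 + 2 + 1 + 2 + 4 + 4 = 23 nights.
Posterior: α' = 32 + 119 = 151, β' = 4 + 23 = 27.
Posterior mean = 151/27 = 151/27; prior mean = 32/4 = 8. Difference = 151/27 − 8 = -65/27.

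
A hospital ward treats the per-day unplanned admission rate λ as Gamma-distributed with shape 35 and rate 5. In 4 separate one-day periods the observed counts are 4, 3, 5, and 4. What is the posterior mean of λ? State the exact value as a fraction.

Total count: 4 + 3 + 5 + 4 = 16.
Total exposure: 4 days.
By Gamma–Poisson conjugacy, the posterior is Gamma(α + Σx, β + Σt) = Gamma(35 + 16, 5 + 4) = Gamma(51, 9).
Posterior mean = α'/β' = 51/9 = 17/3.

17/3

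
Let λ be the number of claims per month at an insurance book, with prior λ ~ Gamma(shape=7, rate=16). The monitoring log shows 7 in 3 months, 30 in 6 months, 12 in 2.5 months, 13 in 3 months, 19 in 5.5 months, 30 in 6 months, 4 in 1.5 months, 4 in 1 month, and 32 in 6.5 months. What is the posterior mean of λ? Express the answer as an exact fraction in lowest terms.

158/51

Total count: 7 + 30 + 12 + 13 + 19 + 30 + 4 + 4 + 32 = 151.
Total exposure: 3 + 6 + 2.5 + 3 + 5.5 + 6 + 1.5 + 1 + 6.5 = 35 months.
The Gamma prior is conjugate for the Poisson rate, so λ | data ~ Gamma(7+151, 16+35) = Gamma(158, 51).
Posterior mean = α'/β' = 158/51.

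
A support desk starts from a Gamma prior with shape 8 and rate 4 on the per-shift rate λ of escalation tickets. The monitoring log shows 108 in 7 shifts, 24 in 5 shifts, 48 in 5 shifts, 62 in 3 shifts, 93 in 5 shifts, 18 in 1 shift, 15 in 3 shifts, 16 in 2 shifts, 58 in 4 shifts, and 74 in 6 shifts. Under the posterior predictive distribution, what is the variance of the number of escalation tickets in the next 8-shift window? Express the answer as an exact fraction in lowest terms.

222176/2025

Total count: 108 + 24 + 48 + 62 + 93 + 18 + 15 + 16 + 58 + 74 = 516.
Total exposure: 7 + 5 + 5 + 3 + 5 + 1 + 3 + 2 + 4 + 6 = 41 shifts.
By Gamma–Poisson conjugacy, the posterior is Gamma(α + Σx, β + Σt) = Gamma(8 + 516, 4 + 41) = Gamma(524, 45).
The posterior predictive for a window of length T is Negative Binomial with variance T·α'·(β'+T)/β'² = 8·524·53/2025 = 222176/2025.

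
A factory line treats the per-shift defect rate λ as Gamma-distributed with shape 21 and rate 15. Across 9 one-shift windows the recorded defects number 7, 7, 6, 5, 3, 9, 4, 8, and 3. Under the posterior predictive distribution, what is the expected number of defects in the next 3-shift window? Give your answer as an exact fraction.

Total count: 7 + 7 + 6 + 5 + 3 + 9 + 4 + 8 + 3 = 52.
Total exposure: 9 shifts.
Gamma(α, β) with Poisson data over total exposure Σt gives posterior Gamma(α+Σx, β+Σt) = Gamma(73, 24).
Predictive mean over a 3-shift window = T·E[λ|data] = 3·73/24 = 73/8.

73/8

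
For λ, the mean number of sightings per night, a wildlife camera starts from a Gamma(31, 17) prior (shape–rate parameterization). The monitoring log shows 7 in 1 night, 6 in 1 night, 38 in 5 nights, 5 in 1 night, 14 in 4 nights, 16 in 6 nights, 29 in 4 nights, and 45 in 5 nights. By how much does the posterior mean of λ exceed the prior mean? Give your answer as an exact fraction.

Total count: 7 + 6 + 38 + 5 + 14 + 16 + 29 + 45 = 160.
Total exposure: 1 + 1 + 5 + 1 + 4 + 6 + 4 + 5 = 27 nights.
The Gamma prior is conjugate for the Poisson rate, so λ | data ~ Gamma(31+160, 17+27) = Gamma(191, 44).
Posterior mean = 191/44 = 191/44; prior mean = 31/17 = 31/17. Difference = 191/44 − 31/17 = 1883/748.

1883/748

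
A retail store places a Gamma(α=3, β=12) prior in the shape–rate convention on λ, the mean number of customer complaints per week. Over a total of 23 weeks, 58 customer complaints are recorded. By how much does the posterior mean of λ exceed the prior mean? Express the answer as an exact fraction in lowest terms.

209/140

Total count 58 over total exposure 23 weeks.
Gamma(α, β) with Poisson data over total exposure Σt gives posterior Gamma(α+Σx, β+Σt) = Gamma(61, 35).
Posterior mean = 61/35 = 61/35; prior mean = 3/12 = 1/4. Difference = 61/35 − 1/4 = 209/140.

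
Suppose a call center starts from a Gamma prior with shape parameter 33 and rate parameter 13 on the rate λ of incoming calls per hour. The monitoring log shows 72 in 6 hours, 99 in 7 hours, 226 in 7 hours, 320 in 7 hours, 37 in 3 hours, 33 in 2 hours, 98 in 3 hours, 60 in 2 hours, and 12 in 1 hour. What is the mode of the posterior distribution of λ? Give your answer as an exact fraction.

Total count: 72 + 99 + 226 + 320 + 37 + 33 + 98 + 60 + 12 = 957.
Total exposure: 6 + 7 + 7 + 7 + 3 + 2 + 3 + 2 + 1 = 38 hours.
The Gamma prior is conjugate for the Poisson rate, so λ | data ~ Gamma(33+957, 13+38) = Gamma(990, 51).
Posterior mode = (α'−1)/β' = 989/51.

989/51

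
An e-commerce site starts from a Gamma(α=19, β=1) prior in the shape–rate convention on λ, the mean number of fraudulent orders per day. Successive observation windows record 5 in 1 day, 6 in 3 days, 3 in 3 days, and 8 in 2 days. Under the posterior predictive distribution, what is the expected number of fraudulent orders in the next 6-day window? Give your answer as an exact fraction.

123/5

Total count: 5 + 6 + 3 + 8 = 22.
Total exposure: 1 + 3 + 3 + 2 = 9 days.
By Gamma–Poisson conjugacy, the posterior is Gamma(α + Σx, β + Σt) = Gamma(19 + 22, 1 + 9) = Gamma(41, 10).
Predictive mean over a 6-day window = T·E[λ|data] = 6·41/10 = 123/5.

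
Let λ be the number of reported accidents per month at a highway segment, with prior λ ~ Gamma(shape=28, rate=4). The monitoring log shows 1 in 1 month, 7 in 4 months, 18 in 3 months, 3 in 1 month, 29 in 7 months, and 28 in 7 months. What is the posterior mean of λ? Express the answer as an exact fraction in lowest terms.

38/9

Total count: 1 + 7 + 18 + 3 + 29 + 28 = 86.
Total exposure: 1 + 4 + 3 + 1 + 7 + 7 = 23 months.
Conjugate update: add total count to the shape and total exposure to the rate, giving Gamma(114, 27).
Posterior mean = α'/β' = 114/27 = 38/9.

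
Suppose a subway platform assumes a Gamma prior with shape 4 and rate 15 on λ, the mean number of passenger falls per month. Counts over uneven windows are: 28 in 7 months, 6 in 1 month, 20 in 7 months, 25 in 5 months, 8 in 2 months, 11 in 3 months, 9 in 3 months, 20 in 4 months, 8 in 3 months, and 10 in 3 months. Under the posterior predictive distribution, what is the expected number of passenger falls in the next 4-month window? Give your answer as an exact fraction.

Total count: 28 + 6 + 20 + 25 + 8 + 11 + 9 + 20 + 8 + 10 = 145.
Total exposure: 7 + 1 + 7 + 5 + 2 + 3 + 3 + 4 + 3 + 3 = 38 months.
Conjugate update: add total count to the shape and total exposure to the rate, giving Gamma(149, 53).
Predictive mean over a 4-month window = T·E[λ|data] = 4·149/53 = 596/53.

596/53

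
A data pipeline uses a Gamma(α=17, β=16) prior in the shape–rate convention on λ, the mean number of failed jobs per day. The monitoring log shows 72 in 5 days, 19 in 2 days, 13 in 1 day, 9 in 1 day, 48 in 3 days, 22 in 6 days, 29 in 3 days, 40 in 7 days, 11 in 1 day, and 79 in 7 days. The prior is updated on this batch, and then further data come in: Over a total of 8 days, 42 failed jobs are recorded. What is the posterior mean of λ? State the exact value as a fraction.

Total count: 72 + 19 + 13 + 9 + 48 + 22 + 29 + 40 + 11 + 79 = 342.
Total exposure: 5 + 2 + 1 + 1 + 3 + 6 + 3 + 7 + 1 + 7 = 36 days.
After the first batch: Gamma(17 + 342, 16 + 36) = Gamma(359, 52).
Total count 42 over total exposure 8 days.
After the second batch: Gamma(359 + 42, 52 + 8) = Gamma(401, 60).
Posterior mean = α'/β' = 401/60.

401/60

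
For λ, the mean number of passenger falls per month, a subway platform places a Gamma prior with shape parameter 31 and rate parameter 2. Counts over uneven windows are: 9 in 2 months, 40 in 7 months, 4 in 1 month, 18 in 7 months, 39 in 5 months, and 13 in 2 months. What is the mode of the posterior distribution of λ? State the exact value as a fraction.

153/26

Total count: 9 + 40 + 4 + 18 + 39 + 13 = 123.
Total exposure: 2 + 7 + 1 + 7 + 5 + 2 = 24 months.
Conjugate update: add total count to the shape and total exposure to the rate, giving Gamma(154, 26).
Posterior mode = (α'−1)/β' = 153/26.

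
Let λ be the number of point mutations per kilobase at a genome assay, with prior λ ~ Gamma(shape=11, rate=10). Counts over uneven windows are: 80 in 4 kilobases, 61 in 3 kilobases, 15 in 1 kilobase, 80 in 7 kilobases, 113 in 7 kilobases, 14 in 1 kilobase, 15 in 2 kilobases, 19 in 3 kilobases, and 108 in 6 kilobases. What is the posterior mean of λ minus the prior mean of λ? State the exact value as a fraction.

Total count: 80 + 61 + 15 + 80 + 113 + 14 + 15 + 19 + 108 = 505.
Total exposure: 4 + 3 + 1 + 7 + 7 + 1 + 2 + 3 + 6 = 34 kilobases.
The Gamma prior is conjugate for the Poisson rate, so λ | data ~ Gamma(11+505, 10+34) = Gamma(516, 44).
Posterior mean = 516/44 = 129/11; prior mean = 11/10 = 11/10. Difference = 129/11 − 11/10 = 1169/110.

1169/110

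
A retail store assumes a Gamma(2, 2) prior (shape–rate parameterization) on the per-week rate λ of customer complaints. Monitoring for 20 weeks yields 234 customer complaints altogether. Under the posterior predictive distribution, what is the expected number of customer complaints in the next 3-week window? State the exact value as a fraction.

354/11

Total count 234 over total exposure 20 weeks.
The Gamma prior is conjugate for the Poisson rate, so λ | data ~ Gamma(2+234, 2+20) = Gamma(236, 22).
Predictive mean over a 3-week window = T·E[λ|data] = 3·236/22 = 354/11.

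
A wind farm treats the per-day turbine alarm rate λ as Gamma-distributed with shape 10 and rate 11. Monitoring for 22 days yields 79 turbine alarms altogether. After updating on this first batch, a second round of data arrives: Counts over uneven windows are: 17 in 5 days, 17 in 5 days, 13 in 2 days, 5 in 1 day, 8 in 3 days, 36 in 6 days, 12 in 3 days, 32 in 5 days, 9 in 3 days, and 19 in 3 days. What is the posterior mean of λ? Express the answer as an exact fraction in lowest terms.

257/69

Total count 79 over total exposure 22 days.
After the first batch: Gamma(10 + 79, 11 + 22) = Gamma(89, 33).
Total count: 17 + 17 + 13 + 5 + 8 + 36 + 12 + 32 + 9 + 19 = 168.
Total exposure: 5 + 5 + 2 + 1 + 3 + 6 + 3 + 5 + 3 + 3 = 36 days.
After the second batch: Gamma(89 + 168, 33 + 36) = Gamma(257, 69).
Posterior mean = α'/β' = 257/69.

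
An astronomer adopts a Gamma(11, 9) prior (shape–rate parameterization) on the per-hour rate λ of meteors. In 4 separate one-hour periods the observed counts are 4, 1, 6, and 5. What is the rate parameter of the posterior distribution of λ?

Total count: 4 + 1 + 6 + 5 = 16.
Total exposure: 4 hours.
By Gamma–Poisson conjugacy, the posterior is Gamma(α + Σx, β + Σt) = Gamma(11 + 16, 9 + 4) = Gamma(27, 13).

13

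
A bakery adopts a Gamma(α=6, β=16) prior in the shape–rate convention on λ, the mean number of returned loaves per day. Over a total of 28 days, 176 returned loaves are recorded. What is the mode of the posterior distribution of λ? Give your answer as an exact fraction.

181/44

Total count 176 over total exposure 28 days.
Conjugate update: add total count to the shape and total exposure to the rate, giving Gamma(182, 44).
Posterior mode = (α'−1)/β' = 181/44.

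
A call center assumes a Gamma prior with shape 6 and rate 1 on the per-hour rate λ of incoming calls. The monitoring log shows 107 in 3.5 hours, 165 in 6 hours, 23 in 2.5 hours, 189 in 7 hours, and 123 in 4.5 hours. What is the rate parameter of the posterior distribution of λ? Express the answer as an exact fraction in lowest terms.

49/2

Total count: 107 + 165 + 23 + 189 + 123 = 607.
Total exposure: 3.5 + 6 + 2.5 + 7 + 4.5 = 23.5 hours.
Gamma(α, β) with Poisson data over total exposure Σt gives posterior Gamma(α+Σx, β+Σt) = Gamma(613, 49/2).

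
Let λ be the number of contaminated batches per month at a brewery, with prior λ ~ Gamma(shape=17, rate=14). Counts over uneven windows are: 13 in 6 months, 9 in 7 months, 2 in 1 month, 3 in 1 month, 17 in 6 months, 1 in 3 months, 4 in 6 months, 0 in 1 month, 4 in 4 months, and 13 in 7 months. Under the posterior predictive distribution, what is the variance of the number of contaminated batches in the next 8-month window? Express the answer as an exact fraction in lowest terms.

Total count: 13 + 9 + 2 + 3 + 17 + 1 + 4 + 0 + 4 + 13 = 66.
Total exposure: 6 + 7 + 1 + 1 + 6 + 3 + 6 + 1 + 4 + 7 = 42 months.
Conjugate update: add total count to the shape and total exposure to the rate, giving Gamma(83, 56).
The posterior predictive for a window of length T is Negative Binomial with variance T·α'·(β'+T)/β'² = 8·83·64/3136 = 664/49.

664/49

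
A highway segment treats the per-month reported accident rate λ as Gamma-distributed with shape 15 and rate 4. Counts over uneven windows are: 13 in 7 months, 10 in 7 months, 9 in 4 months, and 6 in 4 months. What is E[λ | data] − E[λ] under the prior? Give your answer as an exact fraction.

Total count: 13 + 10 + 9 + 6 = 38.
Total exposure: 7 + 7 + 4 + 4 = 22 months.
Gamma(α, β) with Poisson data over total exposure Σt gives posterior Gamma(α+Σx, β+Σt) = Gamma(53, 26).
Posterior mean = 53/26 = 53/26; prior mean = 15/4 = 15/4. Difference = 53/26 − 15/4 = -89/52.

-89/52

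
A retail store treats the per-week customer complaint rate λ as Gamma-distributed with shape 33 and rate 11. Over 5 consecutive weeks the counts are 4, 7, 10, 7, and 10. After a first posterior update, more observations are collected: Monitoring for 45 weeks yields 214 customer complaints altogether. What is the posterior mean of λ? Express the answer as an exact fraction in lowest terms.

285/61

Total count: 4 + 7 + 10 + 7 + 10 = 38.
Total exposure: 5 weeks.
After the first batch: Gamma(33 + 38, 11 + 5) = Gamma(71, 16).
Total count 214 over total exposure 45 weeks.
After the second batch: Gamma(71 + 214, 16 + 45) = Gamma(285, 61).
Posterior mean = α'/β' = 285/61.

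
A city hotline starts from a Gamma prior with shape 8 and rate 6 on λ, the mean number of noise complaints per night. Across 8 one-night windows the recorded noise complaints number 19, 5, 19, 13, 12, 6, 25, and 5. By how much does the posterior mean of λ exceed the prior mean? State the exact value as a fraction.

20/3

Total count: 19 + 5 + 19 + 13 + 12 + 6 + 25 + 5 = 104.
Total exposure: 8 nights.
Gamma(α, β) with Poisson data over total exposure Σt gives posterior Gamma(α+Σx, β+Σt) = Gamma(112, 14).
Posterior mean = 112/14 = 8; prior mean = 8/6 = 4/3. Difference = 8 − 4/3 = 20/3.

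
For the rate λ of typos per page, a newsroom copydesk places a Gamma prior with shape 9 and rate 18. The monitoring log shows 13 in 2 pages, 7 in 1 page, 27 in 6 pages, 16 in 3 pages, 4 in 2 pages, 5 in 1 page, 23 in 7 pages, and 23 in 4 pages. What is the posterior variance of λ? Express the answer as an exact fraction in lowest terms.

127/1936

Total count: 13 + 7 + 27 + 16 + 4 + 5 + 23 + 23 = 118.
Total exposure: 2 + 1 + 6 + 3 + 2 + 1 + 7 + 4 = 26 pages.
Posterior: α' = 9 + 118 = 127, β' = 18 + 26 = 44.
Posterior variance = α'/β'² = 127/1936.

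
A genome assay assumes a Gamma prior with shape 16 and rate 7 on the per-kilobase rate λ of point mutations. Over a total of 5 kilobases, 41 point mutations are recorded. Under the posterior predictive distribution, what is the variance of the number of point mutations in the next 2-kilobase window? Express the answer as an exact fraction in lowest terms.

Total count 41 over total exposure 5 kilobases.
Posterior: α' = 16 + 41 = 57, β' = 7 + 5 = 12.
The posterior predictive for a window of length T is Negative Binomial with variance T·α'·(β'+T)/β'² = 2·57·14/144 = 133/12.

133/12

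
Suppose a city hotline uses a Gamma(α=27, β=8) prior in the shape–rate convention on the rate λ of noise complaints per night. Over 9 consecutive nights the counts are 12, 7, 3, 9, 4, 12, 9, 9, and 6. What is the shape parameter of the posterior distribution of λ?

Total count: 12 + 7 + 3 + 9 + 4 + 12 + 9 + 9 + 6 = 71.
Total exposure: 9 nights.
The Gamma prior is conjugate for the Poisson rate, so λ | data ~ Gamma(27+71, 8+9) = Gamma(98, 17).

98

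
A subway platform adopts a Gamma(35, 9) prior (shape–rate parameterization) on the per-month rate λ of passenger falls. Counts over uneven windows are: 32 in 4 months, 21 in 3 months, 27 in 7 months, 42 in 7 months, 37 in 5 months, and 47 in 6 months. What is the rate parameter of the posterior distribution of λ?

Total count: 32 + 21 + 27 + 42 + 37 + 47 = 206.
Total exposure: 4 + 3 + 7 + 7 + 5 + 6 = 32 months.
By Gamma–Poisson conjugacy, the posterior is Gamma(α + Σx, β + Σt) = Gamma(35 + 206, 9 + 32) = Gamma(241, 41).

41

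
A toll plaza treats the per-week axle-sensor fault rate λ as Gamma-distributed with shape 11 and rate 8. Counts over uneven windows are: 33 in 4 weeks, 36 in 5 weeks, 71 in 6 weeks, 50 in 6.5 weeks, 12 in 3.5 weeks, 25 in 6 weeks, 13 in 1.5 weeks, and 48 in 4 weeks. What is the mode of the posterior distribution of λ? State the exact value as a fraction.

596/89

Total count: 33 + 36 + 71 + 50 + 12 + 25 + 13 + 48 = 288.
Total exposure: 4 + 5 + 6 + 6.5 + 3.5 + 6 + 1.5 + 4 = 36.5 weeks.
Posterior: α' = 11 + 288 = 299, β' = 8 + 36.5 = 89/2.
Posterior mode = (α'−1)/β' = 298/(89/2) = 596/89.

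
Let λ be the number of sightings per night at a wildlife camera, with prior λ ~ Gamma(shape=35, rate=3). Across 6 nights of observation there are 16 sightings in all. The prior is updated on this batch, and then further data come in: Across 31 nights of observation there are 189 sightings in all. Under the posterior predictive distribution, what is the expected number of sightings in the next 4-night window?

24

Total count 16 over total exposure 6 nights.
After the first batch: Gamma(35 + 16, 3 + 6) = Gamma(51, 9).
Total count 189 over total exposure 31 nights.
After the second batch: Gamma(51 + 189, 9 + 31) = Gamma(240, 40).
Predictive mean over a 4-night window = T·E[λ|data] = 4·240/40 = 24.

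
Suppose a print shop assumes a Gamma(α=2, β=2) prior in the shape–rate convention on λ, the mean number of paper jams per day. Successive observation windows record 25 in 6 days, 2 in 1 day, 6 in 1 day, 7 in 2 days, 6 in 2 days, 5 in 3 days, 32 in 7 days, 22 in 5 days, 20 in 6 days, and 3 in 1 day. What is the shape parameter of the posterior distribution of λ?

Total count: 25 + 2 + 6 + 7 + 6 + 5 + 32 + 22 + 20 + 3 = 128.
Total exposure: 6 + 1 + 1 + 2 + 2 + 3 + 7 + 5 + 6 + 1 = 34 days.
Conjugate update: add total count to the shape and total exposure to the rate, giving Gamma(130, 36).

130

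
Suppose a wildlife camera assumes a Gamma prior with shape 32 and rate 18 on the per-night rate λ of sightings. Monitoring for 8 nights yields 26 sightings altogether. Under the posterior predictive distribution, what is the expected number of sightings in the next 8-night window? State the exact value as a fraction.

Total count 26 over total exposure 8 nights.
Posterior: α' = 32 + 26 = 58, β' = 18 + 8 = 26.
Predictive mean over an 8-night window = T·E[λ|data] = 8·58/26 = 232/13.

232/13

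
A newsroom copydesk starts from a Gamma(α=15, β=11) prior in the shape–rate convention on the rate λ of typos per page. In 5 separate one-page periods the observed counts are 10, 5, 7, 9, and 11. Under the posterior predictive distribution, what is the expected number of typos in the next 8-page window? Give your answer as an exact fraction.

Total count: 10 + 5 + 7 + 9 + 11 = 42.
Total exposure: 5 pages.
Conjugate update: add total count to the shape and total exposure to the rate, giving Gamma(57, 16).
Predictive mean over an 8-page window = T·E[λ|data] = 8·57/16 = 57/2.

57/2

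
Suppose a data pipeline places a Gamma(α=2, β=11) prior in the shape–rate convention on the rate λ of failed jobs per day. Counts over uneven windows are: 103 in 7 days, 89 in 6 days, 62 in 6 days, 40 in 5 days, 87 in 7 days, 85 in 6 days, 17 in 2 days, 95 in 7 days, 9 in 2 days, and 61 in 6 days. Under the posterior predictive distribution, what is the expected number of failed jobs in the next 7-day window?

70

Total count: 103 + 89 + 62 + 40 + 87 + 85 + 17 + 95 + 9 + 61 = 648.
Total exposure: 7 + 6 + 6 + 5 + 7 + 6 + 2 + 7 + 2 + 6 = 54 days.
Conjugate update: add total count to the shape and total exposure to the rate, giving Gamma(650, 65).
Predictive mean over a 7-day window = T·E[λ|data] = 7·650/65 = 70.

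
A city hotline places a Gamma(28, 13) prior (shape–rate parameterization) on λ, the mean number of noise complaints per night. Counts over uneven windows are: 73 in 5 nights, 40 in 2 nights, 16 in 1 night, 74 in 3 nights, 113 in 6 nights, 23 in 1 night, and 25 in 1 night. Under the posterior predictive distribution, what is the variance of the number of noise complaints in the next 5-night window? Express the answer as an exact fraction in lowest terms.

9065/128

Total count: 73 + 40 + 16 + 74 + 113 + 23 + 25 = 364.
Total exposure: 5 + 2 + 1 + 3 + 6 + 1 + 1 = 19 nights.
Conjugate update: add total count to the shape and total exposure to the rate, giving Gamma(392, 32).
The posterior predictive for a window of length T is Negative Binomial with variance T·α'·(β'+T)/β'² = 5·392·37/1024 = 9065/128.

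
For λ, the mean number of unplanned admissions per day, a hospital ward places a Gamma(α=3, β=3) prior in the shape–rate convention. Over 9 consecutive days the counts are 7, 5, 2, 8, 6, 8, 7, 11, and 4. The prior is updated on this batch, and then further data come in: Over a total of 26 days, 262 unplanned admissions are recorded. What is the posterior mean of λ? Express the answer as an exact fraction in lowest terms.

Total count: 7 + 5 + 2 + 8 + 6 + 8 + 7 + 11 + 4 = 58.
Total exposure: 9 days.
After the first batch: Gamma(3 + 58, 3 + 9) = Gamma(61, 12).
Total count 262 over total exposure 26 days.
After the second batch: Gamma(61 + 262, 12 + 26) = Gamma(323, 38).
Posterior mean = α'/β' = 323/38 = 17/2.

17/2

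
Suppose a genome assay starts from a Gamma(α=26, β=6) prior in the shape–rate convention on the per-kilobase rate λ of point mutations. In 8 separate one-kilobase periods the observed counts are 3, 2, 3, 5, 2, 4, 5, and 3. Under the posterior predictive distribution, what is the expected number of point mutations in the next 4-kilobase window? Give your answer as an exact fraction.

Total count: 3 + 2 + 3 + 5 + 2 + 4 + 5 + 3 = 27.
Total exposure: 8 kilobases.
Conjugate update: add total count to the shape and total exposure to the rate, giving Gamma(53, 14).
Predictive mean over a 4-kilobase window = T·E[λ|data] = 4·53/14 = 106/7.

106/7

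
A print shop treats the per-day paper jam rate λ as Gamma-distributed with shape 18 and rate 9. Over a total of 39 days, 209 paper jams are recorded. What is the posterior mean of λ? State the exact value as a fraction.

Total count 209 over total exposure 39 days.
The Gamma prior is conjugate for the Poisson rate, so λ | data ~ Gamma(18+209, 9+39) = Gamma(227, 48).
Posterior mean = α'/β' = 227/48.

227/48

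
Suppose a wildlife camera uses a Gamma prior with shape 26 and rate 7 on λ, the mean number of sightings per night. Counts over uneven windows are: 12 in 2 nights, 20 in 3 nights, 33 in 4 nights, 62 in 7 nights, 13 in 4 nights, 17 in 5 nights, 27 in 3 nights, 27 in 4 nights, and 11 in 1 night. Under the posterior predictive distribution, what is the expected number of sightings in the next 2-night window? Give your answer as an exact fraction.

62/5

Total count: 12 + 20 + 33 + 62 + 13 + 17 + 27 + 27 + 11 = 222.
Total exposure: 2 + 3 + 4 + 7 + 4 + 5 + 3 + 4 + 1 = 33 nights.
Gamma(α, β) with Poisson data over total exposure Σt gives posterior Gamma(α+Σx, β+Σt) = Gamma(248, 40).
Predictive mean over a 2-night window = T·E[λ|data] = 2·248/40 = 62/5.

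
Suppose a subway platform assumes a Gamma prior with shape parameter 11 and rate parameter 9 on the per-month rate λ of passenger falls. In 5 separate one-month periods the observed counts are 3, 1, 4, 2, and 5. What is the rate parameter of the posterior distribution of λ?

14

Total count: 3 + 1 + 4 + 2 + 5 = 15.
Total exposure: 5 months.
By Gamma–Poisson conjugacy, the posterior is Gamma(α + Σx, β + Σt) = Gamma(11 + 15, 9 + 5) = Gamma(26, 14).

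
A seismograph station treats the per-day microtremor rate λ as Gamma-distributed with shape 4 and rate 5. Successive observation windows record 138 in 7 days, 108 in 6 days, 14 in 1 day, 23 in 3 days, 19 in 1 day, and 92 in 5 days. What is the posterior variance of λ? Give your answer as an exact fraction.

199/392

Total count: 138 + 108 + 14 + 23 + 19 + 92 = 394.
Total exposure: 7 + 6 + 1 + 3 + 1 + 5 = 23 days.
Conjugate update: add total count to the shape and total exposure to the rate, giving Gamma(398, 28).
Posterior variance = α'/β'² = 398/784 = 199/392.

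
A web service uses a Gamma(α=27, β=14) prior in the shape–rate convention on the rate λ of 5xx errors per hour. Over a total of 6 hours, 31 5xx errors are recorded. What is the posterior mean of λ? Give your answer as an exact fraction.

Total count 31 over total exposure 6 hours.
By Gamma–Poisson conjugacy, the posterior is Gamma(α + Σx, β + Σt) = Gamma(27 + 31, 14 + 6) = Gamma(58, 20).
Posterior mean = α'/β' = 58/20 = 29/10.

29/10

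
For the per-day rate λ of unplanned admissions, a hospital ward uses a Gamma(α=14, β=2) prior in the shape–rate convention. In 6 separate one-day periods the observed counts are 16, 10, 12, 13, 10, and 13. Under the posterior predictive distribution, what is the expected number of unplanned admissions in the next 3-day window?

Total count: 16 + 10 + 12 + 13 + 10 + 13 = 74.
Total exposure: 6 days.
Posterior: α' = 14 + 74 = 88, β' = 2 + 6 = 8.
Predictive mean over a 3-day window = T·E[λ|data] = 3·88/8 = 33.

33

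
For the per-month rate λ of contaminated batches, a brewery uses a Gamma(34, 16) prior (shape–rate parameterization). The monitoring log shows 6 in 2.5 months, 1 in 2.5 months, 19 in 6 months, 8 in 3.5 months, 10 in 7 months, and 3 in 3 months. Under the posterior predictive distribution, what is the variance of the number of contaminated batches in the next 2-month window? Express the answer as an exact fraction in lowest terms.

340/81

Total count: 6 + 1 + 19 + 8 + 10 + 3 = 47.
Total exposure: 2.5 + 2.5 + 6 + 3.5 + 7 + 3 = 24.5 months.
Conjugate update: add total count to the shape and total exposure to the rate, giving Gamma(81, 81/2).
The posterior predictive for a window of length T is Negative Binomial with variance T·α'·(β'+T)/β'² = 2·81·(85/2)/(6561/4) = 340/81.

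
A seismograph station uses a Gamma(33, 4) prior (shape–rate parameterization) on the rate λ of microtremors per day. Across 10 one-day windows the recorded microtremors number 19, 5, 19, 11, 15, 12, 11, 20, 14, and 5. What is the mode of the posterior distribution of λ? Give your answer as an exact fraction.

163/14

Total count: 19 + 5 + 19 + 11 + 15 + 12 + 11 + 20 + 14 + 5 = 131.
Total exposure: 10 days.
Gamma(α, β) with Poisson data over total exposure Σt gives posterior Gamma(α+Σx, β+Σt) = Gamma(164, 14).
Posterior mode = (α'−1)/β' = 163/14.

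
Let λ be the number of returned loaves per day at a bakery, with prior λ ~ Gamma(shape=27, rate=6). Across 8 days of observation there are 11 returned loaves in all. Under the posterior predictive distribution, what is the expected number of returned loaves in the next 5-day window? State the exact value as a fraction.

95/7

Total count 11 over total exposure 8 days.
Gamma(α, β) with Poisson data over total exposure Σt gives posterior Gamma(α+Σx, β+Σt) = Gamma(38, 14).
Predictive mean over a 5-day window = T·E[λ|data] = 5·38/14 = 95/7.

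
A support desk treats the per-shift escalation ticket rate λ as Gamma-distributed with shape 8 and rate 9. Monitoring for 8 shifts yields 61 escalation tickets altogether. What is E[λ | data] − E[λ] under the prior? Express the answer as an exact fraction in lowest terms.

485/153

Total count 61 over total exposure 8 shifts.
The Gamma prior is conjugate for the Poisson rate, so λ | data ~ Gamma(8+61, 9+8) = Gamma(69, 17).
Posterior mean = 69/17 = 69/17; prior mean = 8/9 = 8/9. Difference = 69/17 − 8/9 = 485/153.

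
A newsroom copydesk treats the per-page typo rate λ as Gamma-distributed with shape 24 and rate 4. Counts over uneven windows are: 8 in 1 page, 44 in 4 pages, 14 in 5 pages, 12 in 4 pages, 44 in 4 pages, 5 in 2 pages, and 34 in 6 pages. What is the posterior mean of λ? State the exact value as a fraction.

Total count: 8 + 44 + 14 + 12 + 44 + 5 + 34 = 161.
Total exposure: 1 + 4 + 5 + 4 + 4 + 2 + 6 = 26 pages.
The Gamma prior is conjugate for the Poisson rate, so λ | data ~ Gamma(24+161, 4+26) = Gamma(185, 30).
Posterior mean = α'/β' = 185/30 = 37/6.

37/6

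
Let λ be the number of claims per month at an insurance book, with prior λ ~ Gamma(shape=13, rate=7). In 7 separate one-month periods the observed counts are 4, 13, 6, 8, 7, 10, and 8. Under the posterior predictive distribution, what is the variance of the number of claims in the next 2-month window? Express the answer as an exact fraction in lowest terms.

Total count: 4 + 13 + 6 + 8 + 7 + 10 + 8 = 56.
Total exposure: 7 months.
Gamma(α, β) with Poisson data over total exposure Σt gives posterior Gamma(α+Σx, β+Σt) = Gamma(69, 14).
The posterior predictive for a window of length T is Negative Binomial with variance T·α'·(β'+T)/β'² = 2·69·16/196 = 552/49.

552/49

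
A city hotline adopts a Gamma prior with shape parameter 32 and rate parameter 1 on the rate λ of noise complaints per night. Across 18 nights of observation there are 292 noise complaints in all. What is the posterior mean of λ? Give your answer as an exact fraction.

324/19

Total count 292 over total exposure 18 nights.
Posterior: α' = 32 + 292 = 324, β' = 1 + 18 = 19.
Posterior mean = α'/β' = 324/19.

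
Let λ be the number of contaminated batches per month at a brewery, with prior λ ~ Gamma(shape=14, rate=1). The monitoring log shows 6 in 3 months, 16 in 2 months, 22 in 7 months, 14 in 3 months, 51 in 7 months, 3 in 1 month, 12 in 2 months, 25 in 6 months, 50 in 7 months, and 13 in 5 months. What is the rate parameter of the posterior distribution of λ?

Total count: 6 + 16 + 22 + 14 + 51 + 3 + 12 + 25 + 50 + 13 = 212.
Total exposure: 3 + 2 + 7 + 3 + 7 + 1 + 2 + 6 + 7 + 5 = 43 months.
Posterior: α' = 14 + 212 = 226, β' = 1 + 43 = 44.

44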